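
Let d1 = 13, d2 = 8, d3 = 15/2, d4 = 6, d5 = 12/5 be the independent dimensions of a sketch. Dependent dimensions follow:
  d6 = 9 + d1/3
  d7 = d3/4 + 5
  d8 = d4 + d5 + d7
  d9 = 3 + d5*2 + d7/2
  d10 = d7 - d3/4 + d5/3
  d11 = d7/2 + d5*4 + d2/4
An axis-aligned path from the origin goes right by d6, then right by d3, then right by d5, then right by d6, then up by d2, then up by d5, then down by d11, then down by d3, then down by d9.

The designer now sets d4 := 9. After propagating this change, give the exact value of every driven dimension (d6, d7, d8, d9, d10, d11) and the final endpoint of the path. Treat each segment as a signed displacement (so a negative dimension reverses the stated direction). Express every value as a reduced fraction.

Apply edit: d4 := 9
  d6 = 9 + d1/3 = 40/3
  d7 = d3/4 + 5 = 55/8
  d8 = d4 + d5 + d7 = 731/40
  d9 = 3 + d5*2 + d7/2 = 899/80
  d10 = d7 - d3/4 + d5/3 = 29/5
  d11 = d7/2 + d5*4 + d2/4 = 1203/80
Walk from origin (0, 0):
  seg 1: right by d6 = 40/3 → (40/3, 0)
  seg 2: right by d3 = 15/2 → (125/6, 0)
  seg 3: right by d5 = 12/5 → (697/30, 0)
  seg 4: right by d6 = 40/3 → (1097/30, 0)
  seg 5: up by d2 = 8 → (1097/30, 8)
  seg 6: up by d5 = 12/5 → (1097/30, 52/5)
  seg 7: down by d11 = 1203/80 → (1097/30, -371/80)
  seg 8: down by d3 = 15/2 → (1097/30, -971/80)
  seg 9: down by d9 = 899/80 → (1097/30, -187/8)

d6 = 40/3
d7 = 55/8
d8 = 731/40
d9 = 899/80
d10 = 29/5
d11 = 1203/80
endpoint = (1097/30, -187/8)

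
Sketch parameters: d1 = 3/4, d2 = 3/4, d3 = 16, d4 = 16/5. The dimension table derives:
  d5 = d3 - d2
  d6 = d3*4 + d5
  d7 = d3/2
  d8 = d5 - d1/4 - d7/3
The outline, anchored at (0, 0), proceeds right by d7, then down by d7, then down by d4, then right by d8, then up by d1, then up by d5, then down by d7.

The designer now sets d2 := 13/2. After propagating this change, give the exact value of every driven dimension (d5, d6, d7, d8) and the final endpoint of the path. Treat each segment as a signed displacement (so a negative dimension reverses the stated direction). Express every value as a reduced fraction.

d5 = 19/2
d6 = 147/2
d7 = 8
d8 = 319/48
endpoint = (703/48, -179/20)

Apply edit: d2 := 13/2
  d5 = d3 - d2 = 19/2
  d6 = d3*4 + d5 = 147/2
  d7 = d3/2 = 8
  d8 = d5 - d1/4 - d7/3 = 319/48
Walk from origin (0, 0):
  seg 1: right by d7 = 8 → (8, 0)
  seg 2: down by d7 = 8 → (8, -8)
  seg 3: down by d4 = 16/5 → (8, -56/5)
  seg 4: right by d8 = 319/48 → (703/48, -56/5)
  seg 5: up by d1 = 3/4 → (703/48, -209/20)
  seg 6: up by d5 = 19/2 → (703/48, -19/20)
  seg 7: down by d7 = 8 → (703/48, -179/20)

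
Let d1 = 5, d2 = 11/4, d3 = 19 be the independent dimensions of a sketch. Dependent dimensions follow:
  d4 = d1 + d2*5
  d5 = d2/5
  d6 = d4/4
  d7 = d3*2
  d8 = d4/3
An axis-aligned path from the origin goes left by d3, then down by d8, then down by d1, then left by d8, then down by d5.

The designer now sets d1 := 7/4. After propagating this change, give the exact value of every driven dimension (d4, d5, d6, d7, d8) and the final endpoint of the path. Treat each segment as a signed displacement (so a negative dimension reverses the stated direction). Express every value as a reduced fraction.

d4 = 31/2
d5 = 11/20
d6 = 31/8
d7 = 38
d8 = 31/6
endpoint = (-145/6, -112/15)

Apply edit: d1 := 7/4
  d4 = d1 + d2*5 = 31/2
  d5 = d2/5 = 11/20
  d6 = d4/4 = 31/8
  d7 = d3*2 = 38
  d8 = d4/3 = 31/6
Walk from origin (0, 0):
  seg 1: left by d3 = 19 → (-19, 0)
  seg 2: down by d8 = 31/6 → (-19, -31/6)
  seg 3: down by d1 = 7/4 → (-19, -83/12)
  seg 4: left by d8 = 31/6 → (-145/6, -83/12)
  seg 5: down by d5 = 11/20 → (-145/6, -112/15)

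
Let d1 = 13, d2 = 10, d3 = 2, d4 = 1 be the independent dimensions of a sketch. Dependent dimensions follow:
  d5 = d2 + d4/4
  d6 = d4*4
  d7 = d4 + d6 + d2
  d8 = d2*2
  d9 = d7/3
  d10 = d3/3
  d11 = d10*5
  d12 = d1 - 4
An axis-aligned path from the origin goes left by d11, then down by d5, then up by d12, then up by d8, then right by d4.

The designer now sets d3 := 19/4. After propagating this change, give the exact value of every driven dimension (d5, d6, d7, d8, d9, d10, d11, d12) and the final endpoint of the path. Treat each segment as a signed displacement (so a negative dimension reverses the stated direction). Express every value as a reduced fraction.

d5 = 41/4
d6 = 4
d7 = 15
d8 = 20
d9 = 5
d10 = 19/12
d11 = 95/12
d12 = 9
endpoint = (-83/12, 75/4)

Apply edit: d3 := 19/4
  d5 = d2 + d4/4 = 41/4
  d6 = d4*4 = 4
  d7 = d4 + d6 + d2 = 15
  d8 = d2*2 = 20
  d9 = d7/3 = 5
  d10 = d3/3 = 19/12
  d11 = d10*5 = 95/12
  d12 = d1 - 4 = 9
Walk from origin (0, 0):
  seg 1: left by d11 = 95/12 → (-95/12, 0)
  seg 2: down by d5 = 41/4 → (-95/12, -41/4)
  seg 3: up by d12 = 9 → (-95/12, -5/4)
  seg 4: up by d8 = 20 → (-95/12, 75/4)
  seg 5: right by d4 = 1 → (-83/12, 75/4)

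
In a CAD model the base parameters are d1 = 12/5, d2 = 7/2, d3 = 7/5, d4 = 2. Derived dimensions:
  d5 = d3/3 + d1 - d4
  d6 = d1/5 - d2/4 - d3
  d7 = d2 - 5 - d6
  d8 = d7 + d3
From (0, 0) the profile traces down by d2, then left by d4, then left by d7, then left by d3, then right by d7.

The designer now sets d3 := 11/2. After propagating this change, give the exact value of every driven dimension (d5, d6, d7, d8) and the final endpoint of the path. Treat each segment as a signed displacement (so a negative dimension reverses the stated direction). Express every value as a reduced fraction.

Apply edit: d3 := 11/2
  d5 = d3/3 + d1 - d4 = 67/30
  d6 = d1/5 - d2/4 - d3 = -1179/200
  d7 = d2 - 5 - d6 = 879/200
  d8 = d7 + d3 = 1979/200
Walk from origin (0, 0):
  seg 1: down by d2 = 7/2 → (0, -7/2)
  seg 2: left by d4 = 2 → (-2, -7/2)
  seg 3: left by d7 = 879/200 → (-1279/200, -7/2)
  seg 4: left by d3 = 11/2 → (-2379/200, -7/2)
  seg 5: right by d7 = 879/200 → (-15/2, -7/2)

d5 = 67/30
d6 = -1179/200
d7 = 879/200
d8 = 1979/200
endpoint = (-15/2, -7/2)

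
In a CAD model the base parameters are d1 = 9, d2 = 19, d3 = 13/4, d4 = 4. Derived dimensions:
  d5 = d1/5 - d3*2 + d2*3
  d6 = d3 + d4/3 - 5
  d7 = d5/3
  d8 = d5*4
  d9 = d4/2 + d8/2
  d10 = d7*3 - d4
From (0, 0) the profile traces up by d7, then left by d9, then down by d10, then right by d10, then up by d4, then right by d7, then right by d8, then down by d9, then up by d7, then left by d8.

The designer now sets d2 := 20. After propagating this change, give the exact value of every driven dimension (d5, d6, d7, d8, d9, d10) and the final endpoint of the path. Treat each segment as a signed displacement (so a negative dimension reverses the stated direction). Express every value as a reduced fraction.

Apply edit: d2 := 20
  d5 = d1/5 - d3*2 + d2*3 = 553/10
  d6 = d3 + d4/3 - 5 = -5/12
  d7 = d5/3 = 553/30
  d8 = d5*4 = 1106/5
  d9 = d4/2 + d8/2 = 563/5
  d10 = d7*3 - d4 = 513/10
Walk from origin (0, 0):
  seg 1: up by d7 = 553/30 → (0, 553/30)
  seg 2: left by d9 = 563/5 → (-563/5, 553/30)
  seg 3: down by d10 = 513/10 → (-563/5, -493/15)
  seg 4: right by d10 = 513/10 → (-613/10, -493/15)
  seg 5: up by d4 = 4 → (-613/10, -433/15)
  seg 6: right by d7 = 553/30 → (-643/15, -433/15)
  seg 7: right by d8 = 1106/5 → (535/3, -433/15)
  seg 8: down by d9 = 563/5 → (535/3, -2122/15)
  seg 9: up by d7 = 553/30 → (535/3, -3691/30)
  seg 10: left by d8 = 1106/5 → (-643/15, -3691/30)

d5 = 553/10
d6 = -5/12
d7 = 553/30
d8 = 1106/5
d9 = 563/5
d10 = 513/10
endpoint = (-643/15, -3691/30)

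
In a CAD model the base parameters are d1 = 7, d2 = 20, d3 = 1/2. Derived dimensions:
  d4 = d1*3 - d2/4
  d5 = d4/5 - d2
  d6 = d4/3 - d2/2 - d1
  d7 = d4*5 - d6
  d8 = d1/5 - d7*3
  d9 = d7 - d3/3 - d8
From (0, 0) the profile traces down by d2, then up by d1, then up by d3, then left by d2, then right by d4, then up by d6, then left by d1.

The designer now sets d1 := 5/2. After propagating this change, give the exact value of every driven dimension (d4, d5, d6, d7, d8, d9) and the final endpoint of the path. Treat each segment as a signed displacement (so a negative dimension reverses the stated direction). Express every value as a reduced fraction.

Apply edit: d1 := 5/2
  d4 = d1*3 - d2/4 = 5/2
  d5 = d4/5 - d2 = -39/2
  d6 = d4/3 - d2/2 - d1 = -35/3
  d7 = d4*5 - d6 = 145/6
  d8 = d1/5 - d7*3 = -72
  d9 = d7 - d3/3 - d8 = 96
Walk from origin (0, 0):
  seg 1: down by d2 = 20 → (0, -20)
  seg 2: up by d1 = 5/2 → (0, -35/2)
  seg 3: up by d3 = 1/2 → (0, -17)
  seg 4: left by d2 = 20 → (-20, -17)
  seg 5: right by d4 = 5/2 → (-35/2, -17)
  seg 6: up by d6 = -35/3 → (-35/2, -86/3)
  seg 7: left by d1 = 5/2 → (-20, -86/3)

d4 = 5/2
d5 = -39/2
d6 = -35/3
d7 = 145/6
d8 = -72
d9 = 96
endpoint = (-20, -86/3)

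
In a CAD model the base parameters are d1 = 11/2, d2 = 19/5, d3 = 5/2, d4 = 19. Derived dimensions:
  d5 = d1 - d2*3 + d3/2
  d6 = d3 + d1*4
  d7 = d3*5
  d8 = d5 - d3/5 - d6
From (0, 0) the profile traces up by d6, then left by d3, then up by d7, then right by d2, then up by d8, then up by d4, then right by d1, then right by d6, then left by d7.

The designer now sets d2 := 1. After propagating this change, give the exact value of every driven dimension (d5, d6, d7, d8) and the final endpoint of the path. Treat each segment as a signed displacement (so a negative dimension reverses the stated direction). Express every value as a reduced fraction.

d5 = 15/4
d6 = 49/2
d7 = 25/2
d8 = -85/4
endpoint = (16, 139/4)

Apply edit: d2 := 1
  d5 = d1 - d2*3 + d3/2 = 15/4
  d6 = d3 + d1*4 = 49/2
  d7 = d3*5 = 25/2
  d8 = d5 - d3/5 - d6 = -85/4
Walk from origin (0, 0):
  seg 1: up by d6 = 49/2 → (0, 49/2)
  seg 2: left by d3 = 5/2 → (-5/2, 49/2)
  seg 3: up by d7 = 25/2 → (-5/2, 37)
  seg 4: right by d2 = 1 → (-3/2, 37)
  seg 5: up by d8 = -85/4 → (-3/2, 63/4)
  seg 6: up by d4 = 19 → (-3/2, 139/4)
  seg 7: right by d1 = 11/2 → (4, 139/4)
  seg 8: right by d6 = 49/2 → (57/2, 139/4)
  seg 9: left by d7 = 25/2 → (16, 139/4)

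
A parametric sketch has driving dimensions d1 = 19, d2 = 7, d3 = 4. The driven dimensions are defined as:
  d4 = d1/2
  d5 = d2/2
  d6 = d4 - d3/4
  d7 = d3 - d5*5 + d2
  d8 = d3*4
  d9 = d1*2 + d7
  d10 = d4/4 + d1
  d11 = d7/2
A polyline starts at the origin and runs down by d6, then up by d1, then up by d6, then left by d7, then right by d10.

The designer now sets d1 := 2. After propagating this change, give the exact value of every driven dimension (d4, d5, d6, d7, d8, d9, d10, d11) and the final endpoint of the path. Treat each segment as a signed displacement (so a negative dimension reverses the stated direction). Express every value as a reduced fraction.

d4 = 1
d5 = 7/2
d6 = 0
d7 = -13/2
d8 = 16
d9 = -5/2
d10 = 9/4
d11 = -13/4
endpoint = (35/4, 2)

Apply edit: d1 := 2
  d4 = d1/2 = 1
  d5 = d2/2 = 7/2
  d6 = d4 - d3/4 = 0
  d7 = d3 - d5*5 + d2 = -13/2
  d8 = d3*4 = 16
  d9 = d1*2 + d7 = -5/2
  d10 = d4/4 + d1 = 9/4
  d11 = d7/2 = -13/4
Walk from origin (0, 0):
  seg 1: down by d6 = 0 → (0, 0)
  seg 2: up by d1 = 2 → (0, 2)
  seg 3: up by d6 = 0 → (0, 2)
  seg 4: left by d7 = -13/2 → (13/2, 2)
  seg 5: right by d10 = 9/4 → (35/4, 2)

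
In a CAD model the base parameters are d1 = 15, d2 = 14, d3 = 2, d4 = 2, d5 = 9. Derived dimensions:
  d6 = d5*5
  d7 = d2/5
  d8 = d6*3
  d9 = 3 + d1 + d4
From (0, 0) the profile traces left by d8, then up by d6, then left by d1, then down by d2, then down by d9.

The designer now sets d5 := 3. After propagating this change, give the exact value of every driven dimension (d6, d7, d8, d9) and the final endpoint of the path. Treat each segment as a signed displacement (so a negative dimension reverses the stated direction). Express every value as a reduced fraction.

d6 = 15
d7 = 14/5
d8 = 45
d9 = 20
endpoint = (-60, -19)

Apply edit: d5 := 3
  d6 = d5*5 = 15
  d7 = d2/5 = 14/5
  d8 = d6*3 = 45
  d9 = 3 + d1 + d4 = 20
Walk from origin (0, 0):
  seg 1: left by d8 = 45 → (-45, 0)
  seg 2: up by d6 = 15 → (-45, 15)
  seg 3: left by d1 = 15 → (-60, 15)
  seg 4: down by d2 = 14 → (-60, 1)
  seg 5: down by d9 = 20 → (-60, -19)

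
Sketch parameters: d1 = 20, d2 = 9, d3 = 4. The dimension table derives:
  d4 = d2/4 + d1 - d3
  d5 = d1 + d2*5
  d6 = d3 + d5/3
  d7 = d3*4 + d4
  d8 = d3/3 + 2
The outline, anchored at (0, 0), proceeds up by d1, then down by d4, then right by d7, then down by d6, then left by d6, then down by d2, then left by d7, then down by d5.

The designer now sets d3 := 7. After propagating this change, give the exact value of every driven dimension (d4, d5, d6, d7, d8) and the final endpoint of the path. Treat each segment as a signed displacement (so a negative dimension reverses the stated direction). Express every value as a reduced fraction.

d4 = 61/4
d5 = 65
d6 = 86/3
d7 = 173/4
d8 = 13/3
endpoint = (-86/3, -1175/12)

Apply edit: d3 := 7
  d4 = d2/4 + d1 - d3 = 61/4
  d5 = d1 + d2*5 = 65
  d6 = d3 + d5/3 = 86/3
  d7 = d3*4 + d4 = 173/4
  d8 = d3/3 + 2 = 13/3
Walk from origin (0, 0):
  seg 1: up by d1 = 20 → (0, 20)
  seg 2: down by d4 = 61/4 → (0, 19/4)
  seg 3: right by d7 = 173/4 → (173/4, 19/4)
  seg 4: down by d6 = 86/3 → (173/4, -287/12)
  seg 5: left by d6 = 86/3 → (175/12, -287/12)
  seg 6: down by d2 = 9 → (175/12, -395/12)
  seg 7: left by d7 = 173/4 → (-86/3, -395/12)
  seg 8: down by d5 = 65 → (-86/3, -1175/12)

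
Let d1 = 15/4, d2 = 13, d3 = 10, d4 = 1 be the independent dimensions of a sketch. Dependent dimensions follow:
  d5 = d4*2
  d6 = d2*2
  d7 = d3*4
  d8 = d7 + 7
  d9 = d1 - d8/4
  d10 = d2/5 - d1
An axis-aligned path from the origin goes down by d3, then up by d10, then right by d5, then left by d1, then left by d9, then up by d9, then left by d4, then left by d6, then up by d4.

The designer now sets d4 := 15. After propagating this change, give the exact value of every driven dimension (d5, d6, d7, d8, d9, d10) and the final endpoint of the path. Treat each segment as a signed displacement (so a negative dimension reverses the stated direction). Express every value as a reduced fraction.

Apply edit: d4 := 15
  d5 = d4*2 = 30
  d6 = d2*2 = 26
  d7 = d3*4 = 40
  d8 = d7 + 7 = 47
  d9 = d1 - d8/4 = -8
  d10 = d2/5 - d1 = -23/20
Walk from origin (0, 0):
  seg 1: down by d3 = 10 → (0, -10)
  seg 2: up by d10 = -23/20 → (0, -223/20)
  seg 3: right by d5 = 30 → (30, -223/20)
  seg 4: left by d1 = 15/4 → (105/4, -223/20)
  seg 5: left by d9 = -8 → (137/4, -223/20)
  seg 6: up by d9 = -8 → (137/4, -383/20)
  seg 7: left by d4 = 15 → (77/4, -383/20)
  seg 8: left by d6 = 26 → (-27/4, -383/20)
  seg 9: up by d4 = 15 → (-27/4, -83/20)

d5 = 30
d6 = 26
d7 = 40
d8 = 47
d9 = -8
d10 = -23/20
endpoint = (-27/4, -83/20)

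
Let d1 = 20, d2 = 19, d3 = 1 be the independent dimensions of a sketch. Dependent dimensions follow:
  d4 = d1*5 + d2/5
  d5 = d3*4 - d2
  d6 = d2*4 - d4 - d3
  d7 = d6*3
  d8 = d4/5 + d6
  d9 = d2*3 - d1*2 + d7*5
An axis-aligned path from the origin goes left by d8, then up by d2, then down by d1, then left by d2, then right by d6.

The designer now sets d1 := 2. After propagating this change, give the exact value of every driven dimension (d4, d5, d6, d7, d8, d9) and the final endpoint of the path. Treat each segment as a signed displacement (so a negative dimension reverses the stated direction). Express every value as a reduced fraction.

Apply edit: d1 := 2
  d4 = d1*5 + d2/5 = 69/5
  d5 = d3*4 - d2 = -15
  d6 = d2*4 - d4 - d3 = 306/5
  d7 = d6*3 = 918/5
  d8 = d4/5 + d6 = 1599/25
  d9 = d2*3 - d1*2 + d7*5 = 971
Walk from origin (0, 0):
  seg 1: left by d8 = 1599/25 → (-1599/25, 0)
  seg 2: up by d2 = 19 → (-1599/25, 19)
  seg 3: down by d1 = 2 → (-1599/25, 17)
  seg 4: left by d2 = 19 → (-2074/25, 17)
  seg 5: right by d6 = 306/5 → (-544/25, 17)

d4 = 69/5
d5 = -15
d6 = 306/5
d7 = 918/5
d8 = 1599/25
d9 = 971
endpoint = (-544/25, 17)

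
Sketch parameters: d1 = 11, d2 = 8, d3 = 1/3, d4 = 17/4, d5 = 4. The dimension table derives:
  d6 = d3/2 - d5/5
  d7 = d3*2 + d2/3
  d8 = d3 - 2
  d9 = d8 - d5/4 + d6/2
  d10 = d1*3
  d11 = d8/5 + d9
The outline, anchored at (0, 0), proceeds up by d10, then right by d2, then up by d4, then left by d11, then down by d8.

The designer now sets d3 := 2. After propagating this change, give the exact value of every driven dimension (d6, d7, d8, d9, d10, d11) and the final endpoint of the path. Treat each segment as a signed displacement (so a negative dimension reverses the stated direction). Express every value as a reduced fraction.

d6 = 1/5
d7 = 20/3
d8 = 0
d9 = -9/10
d10 = 33
d11 = -9/10
endpoint = (89/10, 149/4)

Apply edit: d3 := 2
  d6 = d3/2 - d5/5 = 1/5
  d7 = d3*2 + d2/3 = 20/3
  d8 = d3 - 2 = 0
  d9 = d8 - d5/4 + d6/2 = -9/10
  d10 = d1*3 = 33
  d11 = d8/5 + d9 = -9/10
Walk from origin (0, 0):
  seg 1: up by d10 = 33 → (0, 33)
  seg 2: right by d2 = 8 → (8, 33)
  seg 3: up by d4 = 17/4 → (8, 149/4)
  seg 4: left by d11 = -9/10 → (89/10, 149/4)
  seg 5: down by d8 = 0 → (89/10, 149/4)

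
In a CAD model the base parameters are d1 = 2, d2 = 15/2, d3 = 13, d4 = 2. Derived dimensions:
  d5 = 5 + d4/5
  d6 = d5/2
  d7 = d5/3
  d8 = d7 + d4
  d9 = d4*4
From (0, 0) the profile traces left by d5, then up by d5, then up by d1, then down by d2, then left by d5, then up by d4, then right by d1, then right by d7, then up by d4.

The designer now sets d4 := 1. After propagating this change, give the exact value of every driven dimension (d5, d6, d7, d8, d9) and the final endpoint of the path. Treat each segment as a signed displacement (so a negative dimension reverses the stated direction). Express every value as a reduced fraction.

Apply edit: d4 := 1
  d5 = 5 + d4/5 = 26/5
  d6 = d5/2 = 13/5
  d7 = d5/3 = 26/15
  d8 = d7 + d4 = 41/15
  d9 = d4*4 = 4
Walk from origin (0, 0):
  seg 1: left by d5 = 26/5 → (-26/5, 0)
  seg 2: up by d5 = 26/5 → (-26/5, 26/5)
  seg 3: up by d1 = 2 → (-26/5, 36/5)
  seg 4: down by d2 = 15/2 → (-26/5, -3/10)
  seg 5: left by d5 = 26/5 → (-52/5, -3/10)
  seg 6: up by d4 = 1 → (-52/5, 7/10)
  seg 7: right by d1 = 2 → (-42/5, 7/10)
  seg 8: right by d7 = 26/15 → (-20/3, 7/10)
  seg 9: up by d4 = 1 → (-20/3, 17/10)

d5 = 26/5
d6 = 13/5
d7 = 26/15
d8 = 41/15
d9 = 4
endpoint = (-20/3, 17/10)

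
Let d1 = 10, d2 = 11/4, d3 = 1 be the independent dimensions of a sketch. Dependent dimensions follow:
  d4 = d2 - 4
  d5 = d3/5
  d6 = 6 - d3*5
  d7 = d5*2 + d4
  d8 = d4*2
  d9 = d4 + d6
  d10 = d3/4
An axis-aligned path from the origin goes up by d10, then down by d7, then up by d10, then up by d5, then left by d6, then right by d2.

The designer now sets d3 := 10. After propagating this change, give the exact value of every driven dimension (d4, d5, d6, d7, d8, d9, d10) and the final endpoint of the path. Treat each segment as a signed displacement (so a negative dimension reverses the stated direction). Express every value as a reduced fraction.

Apply edit: d3 := 10
  d4 = d2 - 4 = -5/4
  d5 = d3/5 = 2
  d6 = 6 - d3*5 = -44
  d7 = d5*2 + d4 = 11/4
  d8 = d4*2 = -5/2
  d9 = d4 + d6 = -181/4
  d10 = d3/4 = 5/2
Walk from origin (0, 0):
  seg 1: up by d10 = 5/2 → (0, 5/2)
  seg 2: down by d7 = 11/4 → (0, -1/4)
  seg 3: up by d10 = 5/2 → (0, 9/4)
  seg 4: up by d5 = 2 → (0, 17/4)
  seg 5: left by d6 = -44 → (44, 17/4)
  seg 6: right by d2 = 11/4 → (187/4, 17/4)

d4 = -5/4
d5 = 2
d6 = -44
d7 = 11/4
d8 = -5/2
d9 = -181/4
d10 = 5/2
endpoint = (187/4, 17/4)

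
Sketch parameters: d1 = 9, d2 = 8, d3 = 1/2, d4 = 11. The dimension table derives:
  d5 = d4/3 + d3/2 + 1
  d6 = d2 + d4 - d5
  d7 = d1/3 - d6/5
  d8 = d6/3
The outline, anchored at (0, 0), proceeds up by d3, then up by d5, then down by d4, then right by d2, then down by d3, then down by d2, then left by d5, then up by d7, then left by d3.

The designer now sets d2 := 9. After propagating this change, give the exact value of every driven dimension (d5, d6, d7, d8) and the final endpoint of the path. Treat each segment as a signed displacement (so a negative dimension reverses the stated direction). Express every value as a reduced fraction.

d5 = 59/12
d6 = 181/12
d7 = -1/60
d8 = 181/36
endpoint = (43/12, -151/10)

Apply edit: d2 := 9
  d5 = d4/3 + d3/2 + 1 = 59/12
  d6 = d2 + d4 - d5 = 181/12
  d7 = d1/3 - d6/5 = -1/60
  d8 = d6/3 = 181/36
Walk from origin (0, 0):
  seg 1: up by d3 = 1/2 → (0, 1/2)
  seg 2: up by d5 = 59/12 → (0, 65/12)
  seg 3: down by d4 = 11 → (0, -67/12)
  seg 4: right by d2 = 9 → (9, -67/12)
  seg 5: down by d3 = 1/2 → (9, -73/12)
  seg 6: down by d2 = 9 → (9, -181/12)
  seg 7: left by d5 = 59/12 → (49/12, -181/12)
  seg 8: up by d7 = -1/60 → (49/12, -151/10)
  seg 9: left by d3 = 1/2 → (43/12, -151/10)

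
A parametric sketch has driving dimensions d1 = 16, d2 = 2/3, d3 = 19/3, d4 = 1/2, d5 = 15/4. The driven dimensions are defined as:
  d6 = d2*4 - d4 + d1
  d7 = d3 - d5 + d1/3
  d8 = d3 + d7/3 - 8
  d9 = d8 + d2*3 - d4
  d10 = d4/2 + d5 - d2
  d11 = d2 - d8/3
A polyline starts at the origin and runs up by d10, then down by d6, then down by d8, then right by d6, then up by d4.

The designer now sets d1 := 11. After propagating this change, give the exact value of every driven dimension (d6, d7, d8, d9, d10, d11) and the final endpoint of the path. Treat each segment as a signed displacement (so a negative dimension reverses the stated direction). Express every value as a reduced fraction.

d6 = 79/6
d7 = 25/4
d8 = 5/12
d9 = 23/12
d10 = 10/3
d11 = 19/36
endpoint = (79/6, -39/4)

Apply edit: d1 := 11
  d6 = d2*4 - d4 + d1 = 79/6
  d7 = d3 - d5 + d1/3 = 25/4
  d8 = d3 + d7/3 - 8 = 5/12
  d9 = d8 + d2*3 - d4 = 23/12
  d10 = d4/2 + d5 - d2 = 10/3
  d11 = d2 - d8/3 = 19/36
Walk from origin (0, 0):
  seg 1: up by d10 = 10/3 → (0, 10/3)
  seg 2: down by d6 = 79/6 → (0, -59/6)
  seg 3: down by d8 = 5/12 → (0, -41/4)
  seg 4: right by d6 = 79/6 → (79/6, -41/4)
  seg 5: up by d4 = 1/2 → (79/6, -39/4)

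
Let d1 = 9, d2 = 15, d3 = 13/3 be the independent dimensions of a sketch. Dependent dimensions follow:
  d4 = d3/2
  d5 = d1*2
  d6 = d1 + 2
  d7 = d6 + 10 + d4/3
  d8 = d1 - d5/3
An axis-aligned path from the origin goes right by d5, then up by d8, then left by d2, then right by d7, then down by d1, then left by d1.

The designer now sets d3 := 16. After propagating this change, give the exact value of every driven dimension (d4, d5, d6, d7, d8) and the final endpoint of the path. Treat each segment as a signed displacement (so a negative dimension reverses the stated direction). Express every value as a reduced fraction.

d4 = 8
d5 = 18
d6 = 11
d7 = 71/3
d8 = 3
endpoint = (53/3, -6)

Apply edit: d3 := 16
  d4 = d3/2 = 8
  d5 = d1*2 = 18
  d6 = d1 + 2 = 11
  d7 = d6 + 10 + d4/3 = 71/3
  d8 = d1 - d5/3 = 3
Walk from origin (0, 0):
  seg 1: right by d5 = 18 → (18, 0)
  seg 2: up by d8 = 3 → (18, 3)
  seg 3: left by d2 = 15 → (3, 3)
  seg 4: right by d7 = 71/3 → (80/3, 3)
  seg 5: down by d1 = 9 → (80/3, -6)
  seg 6: left by d1 = 9 → (53/3, -6)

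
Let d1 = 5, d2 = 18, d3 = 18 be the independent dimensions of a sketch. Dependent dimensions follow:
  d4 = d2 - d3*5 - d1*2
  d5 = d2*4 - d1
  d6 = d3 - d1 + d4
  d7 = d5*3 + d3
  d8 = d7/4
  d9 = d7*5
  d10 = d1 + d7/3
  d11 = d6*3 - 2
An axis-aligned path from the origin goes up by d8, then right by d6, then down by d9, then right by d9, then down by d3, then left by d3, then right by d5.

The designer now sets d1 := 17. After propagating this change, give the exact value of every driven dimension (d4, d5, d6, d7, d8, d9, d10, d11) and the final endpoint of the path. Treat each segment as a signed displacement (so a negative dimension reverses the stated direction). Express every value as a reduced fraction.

d4 = -106
d5 = 55
d6 = -105
d7 = 183
d8 = 183/4
d9 = 915
d10 = 78
d11 = -317
endpoint = (847, -3549/4)

Apply edit: d1 := 17
  d4 = d2 - d3*5 - d1*2 = -106
  d5 = d2*4 - d1 = 55
  d6 = d3 - d1 + d4 = -105
  d7 = d5*3 + d3 = 183
  d8 = d7/4 = 183/4
  d9 = d7*5 = 915
  d10 = d1 + d7/3 = 78
  d11 = d6*3 - 2 = -317
Walk from origin (0, 0):
  seg 1: up by d8 = 183/4 → (0, 183/4)
  seg 2: right by d6 = -105 → (-105, 183/4)
  seg 3: down by d9 = 915 → (-105, -3477/4)
  seg 4: right by d9 = 915 → (810, -3477/4)
  seg 5: down by d3 = 18 → (810, -3549/4)
  seg 6: left by d3 = 18 → (792, -3549/4)
  seg 7: right by d5 = 55 → (847, -3549/4)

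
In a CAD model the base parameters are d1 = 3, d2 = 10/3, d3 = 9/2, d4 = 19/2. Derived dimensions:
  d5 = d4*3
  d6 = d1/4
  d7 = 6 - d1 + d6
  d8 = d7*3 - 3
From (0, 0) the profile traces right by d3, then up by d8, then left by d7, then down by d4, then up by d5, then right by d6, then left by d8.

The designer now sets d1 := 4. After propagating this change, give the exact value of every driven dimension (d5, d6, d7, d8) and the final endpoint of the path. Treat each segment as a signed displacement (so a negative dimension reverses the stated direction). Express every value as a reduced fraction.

Apply edit: d1 := 4
  d5 = d4*3 = 57/2
  d6 = d1/4 = 1
  d7 = 6 - d1 + d6 = 3
  d8 = d7*3 - 3 = 6
Walk from origin (0, 0):
  seg 1: right by d3 = 9/2 → (9/2, 0)
  seg 2: up by d8 = 6 → (9/2, 6)
  seg 3: left by d7 = 3 → (3/2, 6)
  seg 4: down by d4 = 19/2 → (3/2, -7/2)
  seg 5: up by d5 = 57/2 → (3/2, 25)
  seg 6: right by d6 = 1 → (5/2, 25)
  seg 7: left by d8 = 6 → (-7/2, 25)

d5 = 57/2
d6 = 1
d7 = 3
d8 = 6
endpoint = (-7/2, 25)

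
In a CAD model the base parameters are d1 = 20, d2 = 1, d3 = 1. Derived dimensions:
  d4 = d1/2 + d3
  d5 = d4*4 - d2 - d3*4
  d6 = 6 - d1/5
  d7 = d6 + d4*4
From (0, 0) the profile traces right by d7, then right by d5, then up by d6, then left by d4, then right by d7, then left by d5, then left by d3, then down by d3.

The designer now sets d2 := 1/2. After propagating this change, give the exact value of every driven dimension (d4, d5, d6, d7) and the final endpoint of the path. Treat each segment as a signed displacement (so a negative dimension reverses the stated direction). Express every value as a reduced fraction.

Apply edit: d2 := 1/2
  d4 = d1/2 + d3 = 11
  d5 = d4*4 - d2 - d3*4 = 79/2
  d6 = 6 - d1/5 = 2
  d7 = d6 + d4*4 = 46
Walk from origin (0, 0):
  seg 1: right by d7 = 46 → (46, 0)
  seg 2: right by d5 = 79/2 → (171/2, 0)
  seg 3: up by d6 = 2 → (171/2, 2)
  seg 4: left by d4 = 11 → (149/2, 2)
  seg 5: right by d7 = 46 → (241/2, 2)
  seg 6: left by d5 = 79/2 → (81, 2)
  seg 7: left by d3 = 1 → (80, 2)
  seg 8: down by d3 = 1 → (80, 1)

d4 = 11
d5 = 79/2
d6 = 2
d7 = 46
endpoint = (80, 1)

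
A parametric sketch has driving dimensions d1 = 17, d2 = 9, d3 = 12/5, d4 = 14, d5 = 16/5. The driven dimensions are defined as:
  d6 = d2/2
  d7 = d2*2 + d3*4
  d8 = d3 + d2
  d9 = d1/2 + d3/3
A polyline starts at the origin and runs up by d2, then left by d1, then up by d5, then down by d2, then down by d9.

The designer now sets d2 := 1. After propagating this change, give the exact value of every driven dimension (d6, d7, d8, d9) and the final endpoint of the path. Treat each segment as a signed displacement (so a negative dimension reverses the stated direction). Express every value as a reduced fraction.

d6 = 1/2
d7 = 58/5
d8 = 17/5
d9 = 93/10
endpoint = (-17, -61/10)

Apply edit: d2 := 1
  d6 = d2/2 = 1/2
  d7 = d2*2 + d3*4 = 58/5
  d8 = d3 + d2 = 17/5
  d9 = d1/2 + d3/3 = 93/10
Walk from origin (0, 0):
  seg 1: up by d2 = 1 → (0, 1)
  seg 2: left by d1 = 17 → (-17, 1)
  seg 3: up by d5 = 16/5 → (-17, 21/5)
  seg 4: down by d2 = 1 → (-17, 16/5)
  seg 5: down by d9 = 93/10 → (-17, -61/10)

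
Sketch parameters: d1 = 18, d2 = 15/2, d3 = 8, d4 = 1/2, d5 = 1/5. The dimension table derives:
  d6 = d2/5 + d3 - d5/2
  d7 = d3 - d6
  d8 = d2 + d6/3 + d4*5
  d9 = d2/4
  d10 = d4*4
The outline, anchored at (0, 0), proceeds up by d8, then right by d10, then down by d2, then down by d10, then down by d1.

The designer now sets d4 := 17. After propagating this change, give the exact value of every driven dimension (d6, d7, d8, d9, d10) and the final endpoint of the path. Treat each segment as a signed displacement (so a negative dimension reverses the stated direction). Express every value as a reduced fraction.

Apply edit: d4 := 17
  d6 = d2/5 + d3 - d5/2 = 47/5
  d7 = d3 - d6 = -7/5
  d8 = d2 + d6/3 + d4*5 = 2869/30
  d9 = d2/4 = 15/8
  d10 = d4*4 = 68
Walk from origin (0, 0):
  seg 1: up by d8 = 2869/30 → (0, 2869/30)
  seg 2: right by d10 = 68 → (68, 2869/30)
  seg 3: down by d2 = 15/2 → (68, 1322/15)
  seg 4: down by d10 = 68 → (68, 302/15)
  seg 5: down by d1 = 18 → (68, 32/15)

d6 = 47/5
d7 = -7/5
d8 = 2869/30
d9 = 15/8
d10 = 68
endpoint = (68, 32/15)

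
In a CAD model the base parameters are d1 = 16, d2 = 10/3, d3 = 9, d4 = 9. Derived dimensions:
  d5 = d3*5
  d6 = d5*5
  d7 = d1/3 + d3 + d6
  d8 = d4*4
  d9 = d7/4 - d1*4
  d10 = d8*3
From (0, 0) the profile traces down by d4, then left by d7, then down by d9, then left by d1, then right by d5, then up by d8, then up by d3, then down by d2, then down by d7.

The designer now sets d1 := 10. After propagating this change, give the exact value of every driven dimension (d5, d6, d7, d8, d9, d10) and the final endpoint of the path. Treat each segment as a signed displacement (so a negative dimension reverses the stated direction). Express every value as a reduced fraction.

d5 = 45
d6 = 225
d7 = 712/3
d8 = 36
d9 = 58/3
d10 = 108
endpoint = (-607/3, -224)

Apply edit: d1 := 10
  d5 = d3*5 = 45
  d6 = d5*5 = 225
  d7 = d1/3 + d3 + d6 = 712/3
  d8 = d4*4 = 36
  d9 = d7/4 - d1*4 = 58/3
  d10 = d8*3 = 108
Walk from origin (0, 0):
  seg 1: down by d4 = 9 → (0, -9)
  seg 2: left by d7 = 712/3 → (-712/3, -9)
  seg 3: down by d9 = 58/3 → (-712/3, -85/3)
  seg 4: left by d1 = 10 → (-742/3, -85/3)
  seg 5: right by d5 = 45 → (-607/3, -85/3)
  seg 6: up by d8 = 36 → (-607/3, 23/3)
  seg 7: up by d3 = 9 → (-607/3, 50/3)
  seg 8: down by d2 = 10/3 → (-607/3, 40/3)
  seg 9: down by d7 = 712/3 → (-607/3, -224)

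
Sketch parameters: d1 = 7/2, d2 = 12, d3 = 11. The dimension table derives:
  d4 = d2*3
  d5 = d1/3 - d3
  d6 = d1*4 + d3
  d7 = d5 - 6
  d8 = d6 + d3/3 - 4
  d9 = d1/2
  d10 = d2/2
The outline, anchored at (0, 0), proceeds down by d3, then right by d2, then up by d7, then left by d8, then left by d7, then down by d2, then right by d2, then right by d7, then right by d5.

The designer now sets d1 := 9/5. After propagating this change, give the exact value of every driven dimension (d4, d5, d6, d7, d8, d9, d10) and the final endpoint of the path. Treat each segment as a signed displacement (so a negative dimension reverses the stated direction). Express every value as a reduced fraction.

d4 = 36
d5 = -52/5
d6 = 91/5
d7 = -82/5
d8 = 268/15
d9 = 9/10
d10 = 6
endpoint = (-64/15, -197/5)

Apply edit: d1 := 9/5
  d4 = d2*3 = 36
  d5 = d1/3 - d3 = -52/5
  d6 = d1*4 + d3 = 91/5
  d7 = d5 - 6 = -82/5
  d8 = d6 + d3/3 - 4 = 268/15
  d9 = d1/2 = 9/10
  d10 = d2/2 = 6
Walk from origin (0, 0):
  seg 1: down by d3 = 11 → (0, -11)
  seg 2: right by d2 = 12 → (12, -11)
  seg 3: up by d7 = -82/5 → (12, -137/5)
  seg 4: left by d8 = 268/15 → (-88/15, -137/5)
  seg 5: left by d7 = -82/5 → (158/15, -137/5)
  seg 6: down by d2 = 12 → (158/15, -197/5)
  seg 7: right by d2 = 12 → (338/15, -197/5)
  seg 8: right by d7 = -82/5 → (92/15, -197/5)
  seg 9: right by d5 = -52/5 → (-64/15, -197/5)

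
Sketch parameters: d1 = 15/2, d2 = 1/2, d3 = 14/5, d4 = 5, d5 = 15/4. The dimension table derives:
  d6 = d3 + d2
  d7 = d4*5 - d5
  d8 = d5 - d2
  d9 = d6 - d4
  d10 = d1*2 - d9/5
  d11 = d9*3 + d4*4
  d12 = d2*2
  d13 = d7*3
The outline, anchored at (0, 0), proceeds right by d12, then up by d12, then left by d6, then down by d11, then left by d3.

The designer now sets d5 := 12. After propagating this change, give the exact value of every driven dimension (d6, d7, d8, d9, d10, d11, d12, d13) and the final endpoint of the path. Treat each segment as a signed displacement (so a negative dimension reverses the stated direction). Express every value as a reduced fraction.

Apply edit: d5 := 12
  d6 = d3 + d2 = 33/10
  d7 = d4*5 - d5 = 13
  d8 = d5 - d2 = 23/2
  d9 = d6 - d4 = -17/10
  d10 = d1*2 - d9/5 = 767/50
  d11 = d9*3 + d4*4 = 149/10
  d12 = d2*2 = 1
  d13 = d7*3 = 39
Walk from origin (0, 0):
  seg 1: right by d12 = 1 → (1, 0)
  seg 2: up by d12 = 1 → (1, 1)
  seg 3: left by d6 = 33/10 → (-23/10, 1)
  seg 4: down by d11 = 149/10 → (-23/10, -139/10)
  seg 5: left by d3 = 14/5 → (-51/10, -139/10)

d6 = 33/10
d7 = 13
d8 = 23/2
d9 = -17/10
d10 = 767/50
d11 = 149/10
d12 = 1
d13 = 39
endpoint = (-51/10, -139/10)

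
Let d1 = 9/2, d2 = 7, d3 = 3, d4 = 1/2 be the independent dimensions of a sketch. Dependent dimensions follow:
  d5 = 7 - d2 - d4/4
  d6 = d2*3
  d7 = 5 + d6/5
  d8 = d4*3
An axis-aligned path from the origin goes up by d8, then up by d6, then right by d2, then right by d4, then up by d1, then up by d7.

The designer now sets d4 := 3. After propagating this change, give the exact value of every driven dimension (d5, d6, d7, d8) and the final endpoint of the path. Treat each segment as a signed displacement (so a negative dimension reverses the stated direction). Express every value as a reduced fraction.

Apply edit: d4 := 3
  d5 = 7 - d2 - d4/4 = -3/4
  d6 = d2*3 = 21
  d7 = 5 + d6/5 = 46/5
  d8 = d4*3 = 9
Walk from origin (0, 0):
  seg 1: up by d8 = 9 → (0, 9)
  seg 2: up by d6 = 21 → (0, 30)
  seg 3: right by d2 = 7 → (7, 30)
  seg 4: right by d4 = 3 → (10, 30)
  seg 5: up by d1 = 9/2 → (10, 69/2)
  seg 6: up by d7 = 46/5 → (10, 437/10)

d5 = -3/4
d6 = 21
d7 = 46/5
d8 = 9
endpoint = (10, 437/10)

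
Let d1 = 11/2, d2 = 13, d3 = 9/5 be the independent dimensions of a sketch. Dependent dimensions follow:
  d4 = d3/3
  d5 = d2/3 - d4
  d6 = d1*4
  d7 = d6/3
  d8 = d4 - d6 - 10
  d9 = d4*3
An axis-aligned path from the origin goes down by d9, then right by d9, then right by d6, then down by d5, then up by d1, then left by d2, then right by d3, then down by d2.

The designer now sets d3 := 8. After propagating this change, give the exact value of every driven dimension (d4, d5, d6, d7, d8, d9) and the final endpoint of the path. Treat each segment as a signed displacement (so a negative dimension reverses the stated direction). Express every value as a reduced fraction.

Apply edit: d3 := 8
  d4 = d3/3 = 8/3
  d5 = d2/3 - d4 = 5/3
  d6 = d1*4 = 22
  d7 = d6/3 = 22/3
  d8 = d4 - d6 - 10 = -88/3
  d9 = d4*3 = 8
Walk from origin (0, 0):
  seg 1: down by d9 = 8 → (0, -8)
  seg 2: right by d9 = 8 → (8, -8)
  seg 3: right by d6 = 22 → (30, -8)
  seg 4: down by d5 = 5/3 → (30, -29/3)
  seg 5: up by d1 = 11/2 → (30, -25/6)
  seg 6: left by d2 = 13 → (17, -25/6)
  seg 7: right by d3 = 8 → (25, -25/6)
  seg 8: down by d2 = 13 → (25, -103/6)

d4 = 8/3
d5 = 5/3
d6 = 22
d7 = 22/3
d8 = -88/3
d9 = 8
endpoint = (25, -103/6)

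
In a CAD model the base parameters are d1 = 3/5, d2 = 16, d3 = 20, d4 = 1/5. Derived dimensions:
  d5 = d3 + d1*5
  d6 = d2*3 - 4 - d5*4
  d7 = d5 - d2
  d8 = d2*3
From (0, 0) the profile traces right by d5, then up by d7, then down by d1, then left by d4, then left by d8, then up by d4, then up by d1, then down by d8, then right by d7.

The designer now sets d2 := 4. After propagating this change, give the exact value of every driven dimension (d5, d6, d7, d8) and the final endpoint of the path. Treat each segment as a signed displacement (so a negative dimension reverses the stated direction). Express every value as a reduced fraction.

d5 = 23
d6 = -84
d7 = 19
d8 = 12
endpoint = (149/5, 36/5)

Apply edit: d2 := 4
  d5 = d3 + d1*5 = 23
  d6 = d2*3 - 4 - d5*4 = -84
  d7 = d5 - d2 = 19
  d8 = d2*3 = 12
Walk from origin (0, 0):
  seg 1: right by d5 = 23 → (23, 0)
  seg 2: up by d7 = 19 → (23, 19)
  seg 3: down by d1 = 3/5 → (23, 92/5)
  seg 4: left by d4 = 1/5 → (114/5, 92/5)
  seg 5: left by d8 = 12 → (54/5, 92/5)
  seg 6: up by d4 = 1/5 → (54/5, 93/5)
  seg 7: up by d1 = 3/5 → (54/5, 96/5)
  seg 8: down by d8 = 12 → (54/5, 36/5)
  seg 9: right by d7 = 19 → (149/5, 36/5)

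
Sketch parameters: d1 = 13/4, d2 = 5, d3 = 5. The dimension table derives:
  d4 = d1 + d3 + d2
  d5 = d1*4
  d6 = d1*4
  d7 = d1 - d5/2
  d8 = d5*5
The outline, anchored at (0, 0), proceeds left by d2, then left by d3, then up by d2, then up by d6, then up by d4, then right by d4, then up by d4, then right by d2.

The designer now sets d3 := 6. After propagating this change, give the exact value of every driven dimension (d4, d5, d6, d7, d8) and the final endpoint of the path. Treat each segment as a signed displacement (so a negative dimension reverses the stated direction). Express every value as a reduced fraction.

Apply edit: d3 := 6
  d4 = d1 + d3 + d2 = 57/4
  d5 = d1*4 = 13
  d6 = d1*4 = 13
  d7 = d1 - d5/2 = -13/4
  d8 = d5*5 = 65
Walk from origin (0, 0):
  seg 1: left by d2 = 5 → (-5, 0)
  seg 2: left by d3 = 6 → (-11, 0)
  seg 3: up by d2 = 5 → (-11, 5)
  seg 4: up by d6 = 13 → (-11, 18)
  seg 5: up by d4 = 57/4 → (-11, 129/4)
  seg 6: right by d4 = 57/4 → (13/4, 129/4)
  seg 7: up by d4 = 57/4 → (13/4, 93/2)
  seg 8: right by d2 = 5 → (33/4, 93/2)

d4 = 57/4
d5 = 13
d6 = 13
d7 = -13/4
d8 = 65
endpoint = (33/4, 93/2)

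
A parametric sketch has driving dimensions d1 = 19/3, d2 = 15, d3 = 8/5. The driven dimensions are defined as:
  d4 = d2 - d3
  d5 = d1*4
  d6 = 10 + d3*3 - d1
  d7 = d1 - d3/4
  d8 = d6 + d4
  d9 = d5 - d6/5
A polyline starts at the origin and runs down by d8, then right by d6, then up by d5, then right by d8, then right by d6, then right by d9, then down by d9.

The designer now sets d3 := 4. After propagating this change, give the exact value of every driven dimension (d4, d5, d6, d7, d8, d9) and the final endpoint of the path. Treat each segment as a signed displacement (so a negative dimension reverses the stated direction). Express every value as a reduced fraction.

d4 = 11
d5 = 76/3
d6 = 47/3
d7 = 16/3
d8 = 80/3
d9 = 111/5
endpoint = (401/5, -353/15)

Apply edit: d3 := 4
  d4 = d2 - d3 = 11
  d5 = d1*4 = 76/3
  d6 = 10 + d3*3 - d1 = 47/3
  d7 = d1 - d3/4 = 16/3
  d8 = d6 + d4 = 80/3
  d9 = d5 - d6/5 = 111/5
Walk from origin (0, 0):
  seg 1: down by d8 = 80/3 → (0, -80/3)
  seg 2: right by d6 = 47/3 → (47/3, -80/3)
  seg 3: up by d5 = 76/3 → (47/3, -4/3)
  seg 4: right by d8 = 80/3 → (127/3, -4/3)
  seg 5: right by d6 = 47/3 → (58, -4/3)
  seg 6: right by d9 = 111/5 → (401/5, -4/3)
  seg 7: down by d9 = 111/5 → (401/5, -353/15)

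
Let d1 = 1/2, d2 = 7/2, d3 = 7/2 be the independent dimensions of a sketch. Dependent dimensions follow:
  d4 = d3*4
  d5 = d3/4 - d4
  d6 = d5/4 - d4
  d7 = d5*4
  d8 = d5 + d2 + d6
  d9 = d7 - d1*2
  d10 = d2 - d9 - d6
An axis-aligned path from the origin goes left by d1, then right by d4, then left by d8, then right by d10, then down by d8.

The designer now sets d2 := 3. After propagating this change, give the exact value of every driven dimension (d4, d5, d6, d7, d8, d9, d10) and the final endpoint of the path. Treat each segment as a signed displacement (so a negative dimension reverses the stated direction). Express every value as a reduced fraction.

d4 = 14
d5 = -105/8
d6 = -553/32
d7 = -105/2
d8 = -877/32
d9 = -107/2
d10 = 2361/32
endpoint = (1835/16, 877/32)

Apply edit: d2 := 3
  d4 = d3*4 = 14
  d5 = d3/4 - d4 = -105/8
  d6 = d5/4 - d4 = -553/32
  d7 = d5*4 = -105/2
  d8 = d5 + d2 + d6 = -877/32
  d9 = d7 - d1*2 = -107/2
  d10 = d2 - d9 - d6 = 2361/32
Walk from origin (0, 0):
  seg 1: left by d1 = 1/2 → (-1/2, 0)
  seg 2: right by d4 = 14 → (27/2, 0)
  seg 3: left by d8 = -877/32 → (1309/32, 0)
  seg 4: right by d10 = 2361/32 → (1835/16, 0)
  seg 5: down by d8 = -877/32 → (1835/16, 877/32)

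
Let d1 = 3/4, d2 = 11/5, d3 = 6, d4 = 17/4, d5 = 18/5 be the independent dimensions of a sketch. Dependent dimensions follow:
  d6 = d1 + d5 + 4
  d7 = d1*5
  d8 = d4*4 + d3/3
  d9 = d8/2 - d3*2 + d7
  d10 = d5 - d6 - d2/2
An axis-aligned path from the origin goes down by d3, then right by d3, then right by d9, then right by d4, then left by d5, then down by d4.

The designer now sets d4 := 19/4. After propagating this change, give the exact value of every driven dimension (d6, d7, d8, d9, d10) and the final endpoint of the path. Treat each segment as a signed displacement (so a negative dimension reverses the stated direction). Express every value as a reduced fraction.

d6 = 167/20
d7 = 15/4
d8 = 21
d9 = 9/4
d10 = -117/20
endpoint = (47/5, -43/4)

Apply edit: d4 := 19/4
  d6 = d1 + d5 + 4 = 167/20
  d7 = d1*5 = 15/4
  d8 = d4*4 + d3/3 = 21
  d9 = d8/2 - d3*2 + d7 = 9/4
  d10 = d5 - d6 - d2/2 = -117/20
Walk from origin (0, 0):
  seg 1: down by d3 = 6 → (0, -6)
  seg 2: right by d3 = 6 → (6, -6)
  seg 3: right by d9 = 9/4 → (33/4, -6)
  seg 4: right by d4 = 19/4 → (13, -6)
  seg 5: left by d5 = 18/5 → (47/5, -6)
  seg 6: down by d4 = 19/4 → (47/5, -43/4)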